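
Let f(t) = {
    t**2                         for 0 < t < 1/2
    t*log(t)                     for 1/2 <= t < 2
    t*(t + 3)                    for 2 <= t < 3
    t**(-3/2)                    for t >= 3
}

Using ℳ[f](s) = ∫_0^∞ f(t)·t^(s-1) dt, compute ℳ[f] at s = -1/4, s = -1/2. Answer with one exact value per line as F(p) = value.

F(-1/4) = 2**(1/4)*(-436*sqrt(2) + 2*2**(3/4)*3**(1/4) + 65 + log(2**(42 + 84*sqrt(2))) + 180*6**(3/4))/63
F(-1/2) = sqrt(2)*(-330 + sqrt(2) + 108*log(2) + 144*sqrt(6))/36

reversing the shared t-power: t on [0, 1/2); log(t) on [1/2, 2); t + 3 on [2, 3); …
linearity at 1/2, 2, 3 turns ℳ[f](s) into 4 summed integrals
between 0 and 1/2 the integrand is t**2·t^(s-1)
for t in [1/2, 2): the term is ∫ t*log(t)·t^(s-1)
for t in [2, 3): the term is ∫ t*(t + 3)·t^(s-1)
over [3, ∞), the kernel integral of t**(-3/2) enters the sum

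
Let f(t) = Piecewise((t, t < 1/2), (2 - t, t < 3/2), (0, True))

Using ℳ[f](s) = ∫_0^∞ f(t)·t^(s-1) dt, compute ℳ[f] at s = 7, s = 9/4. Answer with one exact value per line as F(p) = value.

along the cuts 1/2, ℳ[f](s) splits into 2 integrals
for t in [0, 1/2): the term is ∫ t·t^(s-1)
∫ over [1/2, 3/2) of (2 - t)·t^(s-1) joins the sum

F(7) = 24039/14336
F(9/4) = 2**(3/4)*(-34 + 225*3**(1/4))/468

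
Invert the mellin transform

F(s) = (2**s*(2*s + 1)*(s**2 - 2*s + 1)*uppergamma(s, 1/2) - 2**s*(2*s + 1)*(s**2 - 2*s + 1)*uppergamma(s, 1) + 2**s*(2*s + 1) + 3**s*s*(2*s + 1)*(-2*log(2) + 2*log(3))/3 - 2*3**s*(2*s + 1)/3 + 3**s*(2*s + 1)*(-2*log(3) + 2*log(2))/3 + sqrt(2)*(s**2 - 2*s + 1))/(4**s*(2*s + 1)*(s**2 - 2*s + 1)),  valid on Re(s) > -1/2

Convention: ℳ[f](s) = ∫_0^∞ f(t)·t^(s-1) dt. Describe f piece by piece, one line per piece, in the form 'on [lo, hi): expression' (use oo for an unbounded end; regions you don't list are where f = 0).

on [0, 1/4): sqrt(2)*sqrt(t)
on [1/4, 1/2): exp(-2*t)
on [1/2, 3/4): log(2*t)/(2*t)

invert the common scale on t to get sqrt(t) on [0, 1/2); exp(-t) on [1/2, 1); log(t)/t on [1, 3/2)
treat the 3 regions marked off by 1/4, 1/2 separately and sum
[0, 1/4) adds the kernel integral of sqrt(2)*sqrt(t)
piece [1/4, 1/2): integrate exp(-2*t) against the kernel
∫ over [1/2, 3/4) of log(2*t)/(2*t)·t^(s-1) joins the sum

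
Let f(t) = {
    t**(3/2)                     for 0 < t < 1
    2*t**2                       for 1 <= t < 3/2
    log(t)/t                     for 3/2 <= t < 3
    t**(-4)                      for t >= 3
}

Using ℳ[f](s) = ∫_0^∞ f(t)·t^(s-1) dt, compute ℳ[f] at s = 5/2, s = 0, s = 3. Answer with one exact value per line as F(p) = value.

along the cuts 1, 3/2, 3, ℳ[f](s) splits into 4 integrals
segment [0, 1) carries t**(3/2); integrate it
∫ over [1, 3/2) of 2*t**2·t^(s-1) joins the sum
[3/2, 3) adds the kernel integral of log(t)/t
between 3 and ∞ the integrand is t**(-4)·t^(s-1)

F(5/2) = -34*sqrt(3)/27 - 7/36 + log(2**(sqrt(6)/2)*3**(-sqrt(6)/2 + 2*sqrt(3))) + 35*sqrt(6)/24
F(0) = log(6**(1/3)/2) + 365/162
F(3) = 9*log(2)/8 + 271/180 + 27*log(3)/8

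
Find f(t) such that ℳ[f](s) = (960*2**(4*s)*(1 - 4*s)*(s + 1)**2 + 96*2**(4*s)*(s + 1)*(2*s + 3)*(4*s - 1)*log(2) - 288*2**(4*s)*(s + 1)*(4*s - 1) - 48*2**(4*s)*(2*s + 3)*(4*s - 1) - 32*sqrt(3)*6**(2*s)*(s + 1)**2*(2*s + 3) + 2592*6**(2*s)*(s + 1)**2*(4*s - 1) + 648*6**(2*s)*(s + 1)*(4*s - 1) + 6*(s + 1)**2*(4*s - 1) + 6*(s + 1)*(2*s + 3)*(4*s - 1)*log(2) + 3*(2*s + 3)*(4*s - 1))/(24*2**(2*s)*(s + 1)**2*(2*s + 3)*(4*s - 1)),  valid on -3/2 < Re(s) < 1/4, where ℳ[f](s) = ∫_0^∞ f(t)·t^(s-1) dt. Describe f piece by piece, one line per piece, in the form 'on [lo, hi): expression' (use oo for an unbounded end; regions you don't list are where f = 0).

reversing the power substitution: t**3 on [0, 1/2); t**2*log(t) on [1/2, 2); t**2*(t + 3) on [2, 3); …
back out the shared t-power: t on [0, 1/2); log(t) on [1/2, 2); t + 3 on [2, 3); …
slice at 1/4, 4, 9, transform all 4 pieces, and sum them
the [0, 1/4) slice contributes ∫ t**(3/2)·t^(s-1) dt
for t in [1/4, 4): the term is ∫ t*log(sqrt(t))·t^(s-1)
∫ t*(sqrt(t) + 3)·t^(s-1) over [4, 9)
between 9 and ∞ the integrand is t**(-1/4)·t^(s-1)

on [0, 1/4): t**(3/2)
on [1/4, 4): t*log(sqrt(t))
on [4, 9): t*(sqrt(t) + 3)
on [9, oo): t**(-1/4)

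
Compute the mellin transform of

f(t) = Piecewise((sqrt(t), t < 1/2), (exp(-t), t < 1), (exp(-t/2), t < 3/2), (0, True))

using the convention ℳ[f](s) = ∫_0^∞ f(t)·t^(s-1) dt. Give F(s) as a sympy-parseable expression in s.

summing 3 kernel integrals split by 1/2, 1 yields ℳ[f](s)
segment 0 to 1/2 holds sqrt(t); add its integral
for t in [1/2, 1): the term is ∫ exp(-t)·t^(s-1)
segment 1 to 3/2 holds exp(-t/2); add its integral

(2**s*(2*s + 1)*uppergamma(s, 1/2) - 2**s*(2*s + 1)*uppergamma(s, 1) + 4**s*(2*s + 1)*uppergamma(s, 1/2) - 4**s*(2*s + 1)*uppergamma(s, 3/4) + sqrt(2))/(2**s*(2*s + 1))
  Re(s) > -1/2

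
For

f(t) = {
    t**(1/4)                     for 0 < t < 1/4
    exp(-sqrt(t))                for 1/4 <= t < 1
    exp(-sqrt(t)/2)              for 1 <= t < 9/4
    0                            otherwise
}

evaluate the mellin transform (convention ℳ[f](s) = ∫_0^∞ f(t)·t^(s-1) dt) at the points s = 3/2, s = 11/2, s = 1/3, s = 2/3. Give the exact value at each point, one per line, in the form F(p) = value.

invert the power substitution to get sqrt(t) on [0, 1/2); exp(-t) on [1/2, 1); exp(-t/2) on [1, 3/2)
f breaks at 1/4, 1 into 3 integrals to sum
∫ over [0, 1/4) of t**(1/4)·t^(s-1) joins the sum
between 1/4 and 1 the integrand is exp(-sqrt(t))·t^(s-1)
∫ exp(-sqrt(t)/2)·t^(s-1) over [1, 9/4)

F(3/2) = -65*exp(-3/4) - 10*exp(-1) + sqrt(2)/28 + 117*exp(-1/2)/2
F(11/2) = -8055338729409*exp(-3/4)/256 - 19728202*exp(-1) + sqrt(2)/23552 + 12553134696189*exp(-1/2)/512
F(1/3) = -2*2**(2/3)*uppergamma(2/3, 3/4) - 2*uppergamma(2/3, 1) + 3*2**(5/6)/7 + 2*uppergamma(2/3, 1/2) + 2*2**(2/3)*uppergamma(2/3, 1/2)
F(2/3) = -4*2**(1/3)*uppergamma(4/3, 3/4) - 2*uppergamma(4/3, 1) + 3*2**(1/6)/11 + 2*uppergamma(4/3, 1/2) + 4*2**(1/3)*uppergamma(4/3, 1/2)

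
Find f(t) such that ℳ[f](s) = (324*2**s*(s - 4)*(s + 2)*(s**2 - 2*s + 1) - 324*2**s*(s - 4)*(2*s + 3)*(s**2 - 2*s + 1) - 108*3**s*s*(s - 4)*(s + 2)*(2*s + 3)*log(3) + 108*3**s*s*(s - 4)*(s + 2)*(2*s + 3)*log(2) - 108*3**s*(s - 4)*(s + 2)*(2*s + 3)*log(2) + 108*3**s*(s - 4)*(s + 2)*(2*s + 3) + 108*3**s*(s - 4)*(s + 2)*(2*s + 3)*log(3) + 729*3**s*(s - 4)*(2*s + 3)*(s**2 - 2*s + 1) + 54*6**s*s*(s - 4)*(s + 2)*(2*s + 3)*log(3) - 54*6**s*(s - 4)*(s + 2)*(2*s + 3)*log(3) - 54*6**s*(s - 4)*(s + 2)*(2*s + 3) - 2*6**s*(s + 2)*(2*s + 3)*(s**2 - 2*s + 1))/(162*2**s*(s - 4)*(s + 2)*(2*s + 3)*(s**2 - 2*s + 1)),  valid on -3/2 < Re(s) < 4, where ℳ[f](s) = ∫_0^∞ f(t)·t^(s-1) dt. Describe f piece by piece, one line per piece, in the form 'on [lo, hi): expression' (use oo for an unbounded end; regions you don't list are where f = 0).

split f at 1, 3/2, 3: ℳ[f](s) collects 4 kernel integrals
segment 0 to 1 holds t**(3/2); add its integral
on [1, 3/2) integrate f = 2*t**2 against the kernel
for t in [3/2, 3): the term is ∫ log(t)/t·t^(s-1)
∫ over [3, ∞) of t**(-4)·t^(s-1) joins the sum

on [0, 1): t**(3/2)
on [1, 3/2): 2*t**2
on [3/2, 3): log(t)/t
on [3, oo): t**(-4)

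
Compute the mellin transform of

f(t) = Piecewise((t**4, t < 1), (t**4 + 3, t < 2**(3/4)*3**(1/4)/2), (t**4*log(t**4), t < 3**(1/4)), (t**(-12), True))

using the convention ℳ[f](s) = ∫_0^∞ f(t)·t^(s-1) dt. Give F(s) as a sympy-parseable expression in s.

(-81*2**(s/4)*s*(s/4 - 3)*(s**2/16 + s/2 + 1)/2 - 162*2**(s/4)*(s/4 - 3)*(s**2/16 + s/2 + 1) - 81*3**(s/4)*s**2*(s/4 - 3)*(s/4 + 1)*log(3)/16 + 81*3**(s/4)*s**2*(s/4 - 3)*(s/4 + 1)*log(2)/16 - 81*3**(s/4)*s*(s/4 - 3)*(s/4 + 1)*log(3)/4 + 81*3**(s/4)*s*(s/4 - 3)*(s/4 + 1)*log(2)/4 + 81*3**(s/4)*s*(s/4 - 3)*(s/4 + 1)/4 + 243*3**(s/4)*s*(s/4 - 3)*(s**2/16 + s/2 + 1)/4 + 162*3**(s/4)*(s/4 - 3)*(s**2/16 + s/2 + 1) + 81*6**(s/4)*s**2*(s/4 - 3)*(s/4 + 1)*log(3)/8 - 81*6**(s/4)*s*(s/4 - 3)*(s/4 + 1)/2 + 81*6**(s/4)*s*(s/4 - 3)*(s/4 + 1)*log(3)/2 - 6**(s/4)*s*(s/4 + 1)*(s**2/16 + s/2 + 1)/2)/(54*2**(s/4)*s*(s/4 - 3)*(s/4 + 1)*(s**2/16 + s/2 + 1))
  -4 < Re(s) < 12

the power substitution comes off first: t**2 on [0, 1); t**2 + 3 on [1, sqrt(6)/2); t**2*log(t**2) on [sqrt(6)/2, sqrt(3)); …
the power substitution comes off first: t on [0, 1); t + 3 on [1, 3/2); t*log(t) on [3/2, 3); …
summing 4 kernel integrals split by 1, 2**(3/4)*3**(1/4)/2, 3**(1/4) yields ℳ[f](s)
between 0 and 1 the integrand is t**4·t^(s-1)
over [1, 2**(3/4)*3**(1/4)/2), the kernel integral of (t**4 + 3) enters the sum
between 2**(3/4)*3**(1/4)/2 and 3**(1/4) the integrand is t**4*log(t**4)·t^(s-1)
the [3**(1/4), ∞) slice contributes ∫ t**(-12)·t^(s-1) dt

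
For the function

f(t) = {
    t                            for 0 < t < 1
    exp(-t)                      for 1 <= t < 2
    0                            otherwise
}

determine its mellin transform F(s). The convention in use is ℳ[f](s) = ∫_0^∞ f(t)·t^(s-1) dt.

split f at 1: ℳ[f](s) collects 2 kernel integrals
[0, 1) adds the kernel integral of t
piece [1, 2): integrate exp(-t) against the kernel

((s + 1)*uppergamma(s, 1) - (s + 1)*uppergamma(s, 2) + 1)/(s + 1)
  Re(s) > -1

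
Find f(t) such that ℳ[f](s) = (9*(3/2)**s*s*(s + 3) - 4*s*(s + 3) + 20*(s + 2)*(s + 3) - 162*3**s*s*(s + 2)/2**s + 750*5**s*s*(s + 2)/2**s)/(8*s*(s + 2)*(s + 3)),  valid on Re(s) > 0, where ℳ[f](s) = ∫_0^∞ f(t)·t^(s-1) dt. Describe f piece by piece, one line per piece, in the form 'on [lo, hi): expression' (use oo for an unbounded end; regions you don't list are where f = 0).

split f at 1, 3/2: ℳ[f](s) collects 3 kernel integrals
on [0, 1) integrate f = 5/2 against the kernel
for t in [1, 3/2): the term is ∫ t**2/2·t^(s-1)
∫ 6*t**3·t^(s-1) over [3/2, 5/2)

on [0, 1): 5/2
on [1, 3/2): t**2/2
on [3/2, 5/2): 6*t**3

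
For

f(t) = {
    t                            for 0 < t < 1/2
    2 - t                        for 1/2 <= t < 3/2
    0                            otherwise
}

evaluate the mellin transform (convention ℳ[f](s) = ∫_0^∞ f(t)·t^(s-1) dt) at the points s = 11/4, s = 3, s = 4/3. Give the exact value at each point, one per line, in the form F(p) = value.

summing 2 kernel integrals split by 1/2 yields ℳ[f](s)
∫ over [0, 1/2) of t·t^(s-1) joins the sum
over [1/2, 3/2), the kernel integral of (2 - t) enters the sum

F(11/4) = 2**(1/4)*(-38 + 243*3**(3/4))/660
F(3) = 179/192
F(4/3) = 3*2**(2/3)*(-5 + 12*3**(1/3))/56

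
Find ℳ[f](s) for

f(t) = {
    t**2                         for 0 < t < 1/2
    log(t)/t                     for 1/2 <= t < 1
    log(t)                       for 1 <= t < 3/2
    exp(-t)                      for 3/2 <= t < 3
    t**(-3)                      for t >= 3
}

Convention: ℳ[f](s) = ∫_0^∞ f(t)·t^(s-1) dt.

the 5 pieces separated at 1/2, 1, 3/2, 3 each add one integral
[0, 1/2) adds the kernel integral of t**2
on [1/2, 1) integrate f = log(t)/t against the kernel
between 1 and 3/2 the integrand is log(t)·t^(s-1)
for t in [3/2, 3): the term is ∫ exp(-t)·t^(s-1)
∫ over [3, ∞) of t**(-3)·t^(s-1) joins the sum

(108*2**s*s**2*(s - 3)*(s + 2)*(s**2 - 2*s + 1)*uppergamma(s, 3/2) - 108*2**s*s**2*(s - 3)*(s + 2)*(s**2 - 2*s + 1)*uppergamma(s, 3) - 108*2**s*s**2*(s - 3)*(s + 2) + 108*2**s*(s - 3)*(s + 2)*(s**2 - 2*s + 1) - 108*3**s*s*(s - 3)*(s + 2)*(s**2 - 2*s + 1)*log(2) + 108*3**s*s*(s - 3)*(s + 2)*(s**2 - 2*s + 1)*log(3) - 108*3**s*(s - 3)*(s + 2)*(s**2 - 2*s + 1) - 4*6**s*s**2*(s + 2)*(s**2 - 2*s + 1) + 216*s**3*(s - 3)*(s + 2)*log(2) - 216*s**2*(s - 3)*(s + 2)*log(2) + 216*s**2*(s - 3)*(s + 2) + 27*s**2*(s - 3)*(s**2 - 2*s + 1))/(108*2**s*s**2*(s - 3)*(s + 2)*(s**2 - 2*s + 1))
  -2 < Re(s) < 3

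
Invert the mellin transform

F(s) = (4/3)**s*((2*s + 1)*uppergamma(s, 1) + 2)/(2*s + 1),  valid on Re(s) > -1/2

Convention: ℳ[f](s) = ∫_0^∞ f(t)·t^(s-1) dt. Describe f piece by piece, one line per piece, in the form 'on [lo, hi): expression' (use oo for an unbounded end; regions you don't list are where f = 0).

reversing the common scale on t: sqrt(6)*sqrt(t)/2 on [0, 2/3); exp(-3*t/2) on [2/3, ∞)
strip the common scale on t: sqrt(t) on [0, 1); exp(-t) on [1, ∞)
decompose at 4/3; ℳ[f](s) sums the 2 pieces' integrals
segment [0, 4/3) carries sqrt(3)*sqrt(t)/2; integrate it
[4/3, ∞) adds the kernel integral of exp(-3*t/4)

on [0, 4/3): sqrt(3)*sqrt(t)/2
on [4/3, oo): exp(-3*t/4)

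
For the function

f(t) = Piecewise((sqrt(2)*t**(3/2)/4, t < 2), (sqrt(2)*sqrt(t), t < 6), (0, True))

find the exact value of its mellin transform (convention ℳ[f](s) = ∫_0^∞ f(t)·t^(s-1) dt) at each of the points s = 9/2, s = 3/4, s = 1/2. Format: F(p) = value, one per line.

F(9/2) = 23272*sqrt(2)/15
F(3/4) = 4*2**(3/4)*(-13 + 54*3**(1/4))/45
F(1/2) = 9*sqrt(2)/2

back out the common scale on t: t**(3/2) on [0, 1); 2*sqrt(t) on [1, 3)
split f at 2: ℳ[f](s) collects 2 kernel integrals
between 0 and 2 the integrand is sqrt(2)*t**(3/2)/4·t^(s-1)
on [2, 6) integrate f = sqrt(2)*sqrt(t) against the kernel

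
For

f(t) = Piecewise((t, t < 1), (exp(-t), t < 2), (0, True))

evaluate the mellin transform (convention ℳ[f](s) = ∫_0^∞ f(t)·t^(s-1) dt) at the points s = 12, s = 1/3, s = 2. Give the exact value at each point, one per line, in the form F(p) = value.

the 2 pieces separated at 1 each add one integral
for t in [0, 1): the term is ∫ t·t^(s-1)
between 1 and 2 the integrand is exp(-t)·t^(s-1)

F(12) = -294947072*exp(-2) + 1/13 + 108505112*exp(-1)
F(1/3) = -uppergamma(1/3, 2) + uppergamma(1/3, 1) + 3/4
F(2) = -3*exp(-2) + 1/3 + 2*exp(-1)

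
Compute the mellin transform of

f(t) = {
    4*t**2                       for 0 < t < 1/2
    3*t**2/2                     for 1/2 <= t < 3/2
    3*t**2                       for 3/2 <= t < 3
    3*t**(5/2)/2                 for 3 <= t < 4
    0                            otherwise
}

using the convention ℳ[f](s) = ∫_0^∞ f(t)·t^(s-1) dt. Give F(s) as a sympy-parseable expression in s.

(768*2**(3*s)*(s + 2) - 216*2**s*3**(s + 1/2)*(s + 2) - 27*3**s*(2*s + 5) + 216*6**s*(2*s + 5) + 10*s + 25)/(8*2**s*(s + 2)*(2*s + 5))
  Re(s) > -2

integrate the 4 segments split at 1/2, 3/2, 3, then add the results
for t in [0, 1/2): the term is ∫ 4*t**2·t^(s-1)
the [1/2, 3/2) slice contributes ∫ 3*t**2/2·t^(s-1) dt
∫ over [3/2, 3) of 3*t**2·t^(s-1) joins the sum
[3, 4) adds the kernel integral of 3*t**(5/2)/2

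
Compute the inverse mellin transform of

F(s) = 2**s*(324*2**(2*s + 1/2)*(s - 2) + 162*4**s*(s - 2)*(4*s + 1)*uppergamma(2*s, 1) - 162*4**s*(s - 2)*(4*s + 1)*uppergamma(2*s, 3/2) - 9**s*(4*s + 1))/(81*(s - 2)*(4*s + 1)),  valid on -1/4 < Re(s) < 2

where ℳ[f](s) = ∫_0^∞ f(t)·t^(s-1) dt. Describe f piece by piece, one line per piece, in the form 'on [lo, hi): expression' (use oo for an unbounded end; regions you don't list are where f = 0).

on [0, 8): 2**(3/4)*t**(1/4)/2
on [8, 18): exp(-sqrt(2)*sqrt(t)/4)
on [18, oo): 4/t**2

remove the common scale on t first: t**(1/4) on [0, 4); exp(-sqrt(t)/2) on [4, 9); t**(-2) on [9, ∞)
reversing the power substitution: sqrt(t) on [0, 2); exp(-t/2) on [2, 3); t**(-4) on [3, ∞)
split f at 8, 18: ℳ[f](s) collects 3 kernel integrals
over [0, 8), the kernel integral of 2**(3/4)*t**(1/4)/2 enters the sum
the [8, 18) slice contributes ∫ exp(-sqrt(2)*sqrt(t)/4)·t^(s-1) dt
piece [18, ∞): integrate 4/t**2 against the kernel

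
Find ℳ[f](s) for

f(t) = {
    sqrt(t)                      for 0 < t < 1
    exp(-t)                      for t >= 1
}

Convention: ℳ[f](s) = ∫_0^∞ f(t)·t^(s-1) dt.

summing 2 kernel integrals split by 1 yields ℳ[f](s)
∫ sqrt(t)·t^(s-1) over [0, 1)
the [1, ∞) slice contributes ∫ exp(-t)·t^(s-1) dt

((2*s + 1)*uppergamma(s, 1) + 2)/(2*s + 1)
  Re(s) > -1/2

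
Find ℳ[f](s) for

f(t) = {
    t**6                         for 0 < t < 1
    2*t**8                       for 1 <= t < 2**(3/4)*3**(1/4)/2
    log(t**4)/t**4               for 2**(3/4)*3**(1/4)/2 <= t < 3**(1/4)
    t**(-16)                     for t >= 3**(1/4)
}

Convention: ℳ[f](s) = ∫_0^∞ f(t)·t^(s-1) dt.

remove the power substitution first: t**3 on [0, 1); 2*t**4 on [1, sqrt(6)/2); log(t**2)/t**2 on [sqrt(6)/2, sqrt(3)); …
back out the power substitution: t**(3/2) on [0, 1); 2*t**2 on [1, 3/2); log(t)/t on [3/2, 3); …
cuts at 1, 2**(3/4)*3**(1/4)/2, 3**(1/4): linearity sums the 4 kernel integrals
segment [0, 1) carries t**6; integrate it
segment [1, 2**(3/4)*3**(1/4)/2) carries 2*t**8; integrate it
∫ over [2**(3/4)*3**(1/4)/2, 3**(1/4)) of log(t**4)/t**4·t^(s-1) joins the sum
segment [3**(1/4), ∞) carries t**(-16); integrate it

(324*2**(s/4)*(s/4 - 4)*(s/4 + 2)*(s**2/16 - s/2 + 1) - 324*2**(s/4)*(s/4 - 4)*(s/2 + 3)*(s**2/16 - s/2 + 1) - 27*3**(s/4)*s*(s/4 - 4)*(s/4 + 2)*(s/2 + 3)*log(3) + 27*3**(s/4)*s*(s/4 - 4)*(s/4 + 2)*(s/2 + 3)*log(2) - 108*3**(s/4)*(s/4 - 4)*(s/4 + 2)*(s/2 + 3)*log(2) + 108*3**(s/4)*(s/4 - 4)*(s/4 + 2)*(s/2 + 3) + 108*3**(s/4)*(s/4 - 4)*(s/4 + 2)*(s/2 + 3)*log(3) + 729*3**(s/4)*(s/4 - 4)*(s/2 + 3)*(s**2/16 - s/2 + 1) + 27*6**(s/4)*s*(s/4 - 4)*(s/4 + 2)*(s/2 + 3)*log(3)/2 - 54*6**(s/4)*(s/4 - 4)*(s/4 + 2)*(s/2 + 3)*log(3) - 54*6**(s/4)*(s/4 - 4)*(s/4 + 2)*(s/2 + 3) - 2*6**(s/4)*(s/4 + 2)*(s/2 + 3)*(s**2/16 - s/2 + 1))/(648*2**(s/4)*(s/4 - 4)*(s/4 + 2)*(s/2 + 3)*(s**2/16 - s/2 + 1))
  -6 < Re(s) < 16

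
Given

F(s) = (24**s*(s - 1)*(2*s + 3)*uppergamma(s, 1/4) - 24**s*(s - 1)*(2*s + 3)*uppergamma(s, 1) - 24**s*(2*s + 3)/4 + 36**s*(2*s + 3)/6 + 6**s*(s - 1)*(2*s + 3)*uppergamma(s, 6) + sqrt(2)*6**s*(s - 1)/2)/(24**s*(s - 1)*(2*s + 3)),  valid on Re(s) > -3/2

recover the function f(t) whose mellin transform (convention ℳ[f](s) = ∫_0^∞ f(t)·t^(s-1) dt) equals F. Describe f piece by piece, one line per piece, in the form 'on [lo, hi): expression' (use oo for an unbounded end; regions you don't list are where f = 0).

undo the common scale on t: t**(3/2) on [0, 1/2); exp(-t/2) on [1/2, 2); 1/(2*t) on [2, 3); …
split f at 1/4, 1, 3/2: ℳ[f](s) collects 4 kernel integrals
on [0, 1/4): add ∫ 2*sqrt(2)*t**(3/2)·t^(s-1) dt
∫ over [1/4, 1) of exp(-t)·t^(s-1) joins the sum
∫ over [1, 3/2) of 1/(4*t)·t^(s-1) joins the sum
piece [3/2, ∞): integrate exp(-4*t) against the kernel

on [0, 1/4): 2*sqrt(2)*t**(3/2)
on [1/4, 1): exp(-t)
on [1, 3/2): 1/(4*t)
on [3/2, oo): exp(-4*t)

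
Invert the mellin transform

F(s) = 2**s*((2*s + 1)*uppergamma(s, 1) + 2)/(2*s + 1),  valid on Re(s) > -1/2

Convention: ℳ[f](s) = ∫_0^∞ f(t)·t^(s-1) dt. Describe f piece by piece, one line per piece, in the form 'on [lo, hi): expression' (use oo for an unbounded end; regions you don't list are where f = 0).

on [0, 2): sqrt(2)*sqrt(t)/2
on [2, oo): exp(-t/2)

peel off the common scale on t: sqrt(t) on [0, 1); exp(-t) on [1, ∞)
breakpoints 2: one integral from each of the 2 segments
on [0, 2) integrate f = sqrt(2)*sqrt(t)/2 against the kernel
piece [2, ∞): integrate exp(-t/2) against the kernel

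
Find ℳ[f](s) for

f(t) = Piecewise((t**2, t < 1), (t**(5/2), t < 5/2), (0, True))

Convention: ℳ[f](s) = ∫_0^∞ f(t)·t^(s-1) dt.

(2*(5/2)**(s + 5/2)*(s + 2) + 1)/((s + 2)*(2*s + 5))
  Re(s) > -2

breakpoints 1: one integral from each of the 2 segments
on [0, 1): add ∫ t**2·t^(s-1) dt
[1, 5/2) adds the kernel integral of t**(5/2)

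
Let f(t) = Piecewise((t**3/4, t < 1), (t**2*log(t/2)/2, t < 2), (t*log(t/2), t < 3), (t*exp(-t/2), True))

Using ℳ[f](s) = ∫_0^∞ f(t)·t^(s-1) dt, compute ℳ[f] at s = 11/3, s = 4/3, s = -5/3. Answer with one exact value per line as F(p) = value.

the shared t-power comes off first: t**(5/2)/4 on [0, 1); t**(3/2)*log(t/2)/2 on [1, 2); sqrt(t)*log(t/2) on [2, 3); …
undo the shared t-power: t**2/4 on [0, 1); t*log(t/2)/2 on [1, 2); log(t/2) on [2, 3); …
undo the common scale on t: t**2 on [0, 1/2); t*log(t) on [1/2, 1); log(t) on [1, 3/2); …
decompose at 1, 2, 3; ℳ[f](s) sums the 4 pieces' integrals
∫ t**3/4·t^(s-1) over [0, 1)
for t in [1, 2): the term is ∫ t**2*log(t/2)/2·t^(s-1)
∫ over [2, 3) of t*log(t/2)·t^(s-1) joins the sum
∫ t*exp(-t/2)·t^(s-1) over [3, ∞)

F(11/3) = -729*3**(2/3)/196 + 1227/23120 + 3348*2**(2/3)/14161 + log(2**(3/34 - 243*3**(2/3)/14)*3**(243*3**(2/3)/14)) + 16*2**(2/3)*uppergamma(14/3, 3/2)
F(4/3) = -81*3**(1/3)/49 + 267/2600 + 459*2**(1/3)/1225 + log(2**(3/20 - 27*3**(1/3)/7)*3**(27*3**(1/3)/7)) + 4*2**(1/3)*uppergamma(7/3, 3/2)
F(-5/3) = -27*2**(1/3)/8 - 3*3**(1/3)/4 - 3**(1/3)*log(3)/2 + 2**(1/3)*uppergamma(-2/3, 3/2)/2 + 3**(1/3)*log(2)/2 + 3*log(2)/2 + 75/16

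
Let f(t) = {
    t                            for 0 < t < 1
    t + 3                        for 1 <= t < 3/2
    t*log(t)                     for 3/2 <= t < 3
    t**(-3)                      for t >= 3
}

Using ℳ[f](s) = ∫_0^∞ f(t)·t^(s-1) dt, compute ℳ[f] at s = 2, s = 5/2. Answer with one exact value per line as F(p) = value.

treat the 4 regions marked off by 1, 3/2, 3 separately and sum
∫ t·t^(s-1) over [0, 1)
segment 1 to 3/2 holds (t + 3); add its integral
segment [3/2, 3) carries t*log(t); integrate it
∫ t**(-3)·t^(s-1) over [3, ∞)

F(2) = 17/24 + 9*log(2)/8 + 63*log(3)/8
F(5/2) = -226*sqrt(3)/147 - 27*sqrt(6)*log(3)/56 - 6/5 + 27*sqrt(6)*log(2)/56 + 3861*sqrt(6)/1960 + 54*sqrt(3)*log(3)/7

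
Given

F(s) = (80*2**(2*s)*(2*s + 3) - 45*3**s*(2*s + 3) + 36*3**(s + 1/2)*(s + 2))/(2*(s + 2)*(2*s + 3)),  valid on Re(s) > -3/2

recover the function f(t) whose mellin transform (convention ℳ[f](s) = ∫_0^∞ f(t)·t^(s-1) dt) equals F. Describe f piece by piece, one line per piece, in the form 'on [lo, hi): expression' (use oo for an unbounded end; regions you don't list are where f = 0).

on [0, 3): 3*t**(3/2)
on [3, 4): 5*t**2/2

slice at 3, transform all 2 pieces, and sum them
∫ 3*t**(3/2)·t^(s-1) over [0, 3)
piece [3, 4): integrate 5*t**2/2 against the kernel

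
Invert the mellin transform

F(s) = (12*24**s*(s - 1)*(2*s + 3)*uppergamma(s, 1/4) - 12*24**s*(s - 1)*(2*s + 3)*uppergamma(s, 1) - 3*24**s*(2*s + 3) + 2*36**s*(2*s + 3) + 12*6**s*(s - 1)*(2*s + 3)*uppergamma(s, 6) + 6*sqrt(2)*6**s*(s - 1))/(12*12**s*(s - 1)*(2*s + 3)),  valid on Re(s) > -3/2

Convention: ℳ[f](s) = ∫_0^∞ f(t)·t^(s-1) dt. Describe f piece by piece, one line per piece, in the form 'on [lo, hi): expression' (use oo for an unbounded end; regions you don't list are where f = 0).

slice at 1/2, 2, 3, transform all 4 pieces, and sum them
on [0, 1/2) integrate f = t**(3/2) against the kernel
for t in [1/2, 2): the term is ∫ exp(-t/2)·t^(s-1)
∫ 1/(2*t)·t^(s-1) over [2, 3)
for t in [3, ∞): the term is ∫ exp(-2*t)·t^(s-1)

on [0, 1/2): t**(3/2)
on [1/2, 2): exp(-t/2)
on [2, 3): 1/(2*t)
on [3, oo): exp(-2*t)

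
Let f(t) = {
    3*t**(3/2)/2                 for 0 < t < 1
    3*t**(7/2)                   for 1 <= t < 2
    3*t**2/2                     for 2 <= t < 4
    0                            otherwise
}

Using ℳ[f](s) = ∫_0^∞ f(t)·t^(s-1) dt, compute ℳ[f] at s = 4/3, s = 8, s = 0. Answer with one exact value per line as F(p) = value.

F(4/3) = -18*2**(1/3)/5 - 45/493 + 288*2**(5/6)/29 + 144*2**(2/3)/5
F(8) = 12288*sqrt(2)/23 + 343334943/2185
F(0) = 64/7 + 48*sqrt(2)/7

treat the 3 regions marked off by 1, 2 separately and sum
between 0 and 1 the integrand is 3*t**(3/2)/2·t^(s-1)
the [1, 2) slice contributes ∫ 3*t**(7/2)·t^(s-1) dt
[2, 4) adds the kernel integral of 3*t**2/2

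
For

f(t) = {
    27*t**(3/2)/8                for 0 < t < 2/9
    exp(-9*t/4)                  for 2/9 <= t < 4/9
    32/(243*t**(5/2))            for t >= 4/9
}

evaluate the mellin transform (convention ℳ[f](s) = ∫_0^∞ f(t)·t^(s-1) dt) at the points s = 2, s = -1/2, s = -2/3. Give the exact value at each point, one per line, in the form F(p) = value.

reversing the common scale on t: 3*sqrt(6)*t**(3/2)/4 on [0, 1/3); exp(-3*t/2) on [1/3, 2/3); 4*sqrt(6)/(27*t**(5/2)) on [2/3, ∞)
remove the common scale on t first: t**(3/2) on [0, 1/2); exp(-t) on [1/2, 1); t**(-5/2) on [1, ∞)
linearity at 2/9, 4/9 turns ℳ[f](s) into 3 summed integrals
between 0 and 2/9 the integrand is 27*t**(3/2)/8·t^(s-1)
[2/9, 4/9) adds the kernel integral of exp(-9*t/4)
∫ 32/(243*t**(5/2))·t^(s-1) over [4/9, ∞)

F(2) = -32*exp(-1)/81 + 2*sqrt(2)/567 + 8*exp(-1/2)/27 + 32/81
F(-1/2) = -3*sqrt(pi)*erfc(sqrt(2)/2) - 3*exp(-1) + 3*sqrt(pi)*erfc(1) + 5/4 + 3*sqrt(2)*exp(-1/2)
F(-2/3) = -3*12**(1/3)*uppergamma(-2/3, 1)/4 + 9*12**(1/3)/38 + 3*12**(1/3)*uppergamma(-2/3, 1/2)/4 + 9*2**(5/6)*3**(1/3)/20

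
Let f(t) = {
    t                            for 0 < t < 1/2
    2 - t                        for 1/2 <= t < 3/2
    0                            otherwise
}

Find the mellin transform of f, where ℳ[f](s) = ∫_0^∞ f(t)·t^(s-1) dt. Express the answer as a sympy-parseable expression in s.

breakpoints 1/2: one integral from each of the 2 segments
on [0, 1/2) integrate f = t against the kernel
piece [1/2, 3/2): integrate (2 - t) against the kernel

(3**s*s + 4*3**s - 2*s - 4)/(2*2**s*s*(s + 1))
  Re(s) > -1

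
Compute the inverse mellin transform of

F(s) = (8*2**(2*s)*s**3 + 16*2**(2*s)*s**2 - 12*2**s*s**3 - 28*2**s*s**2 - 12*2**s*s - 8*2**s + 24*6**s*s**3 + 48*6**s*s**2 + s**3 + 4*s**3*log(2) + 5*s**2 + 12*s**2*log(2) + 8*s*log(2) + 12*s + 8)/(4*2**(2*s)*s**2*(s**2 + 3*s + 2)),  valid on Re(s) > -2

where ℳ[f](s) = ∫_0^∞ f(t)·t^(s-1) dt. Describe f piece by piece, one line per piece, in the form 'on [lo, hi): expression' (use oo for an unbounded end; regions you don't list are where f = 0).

remove the common scale on t first: t**2 on [0, 1/2); log(t) on [1/2, 1); 3*t on [1, 2); …
undo the shared t-power: t on [0, 1/2); log(t)/t on [1/2, 1); 3 on [1, 2); …
the 4 pieces separated at 1/4, 1/2, 1 each add one integral
segment 0 to 1/4 holds 4*t**2; add its integral
on [1/4, 1/2) integrate f = log(2*t) against the kernel
[1/2, 1) adds the kernel integral of 6*t
for t in [1, 3/2): the term is ∫ 4*t·t^(s-1)

on [0, 1/4): 4*t**2
on [1/4, 1/2): log(2*t)
on [1/2, 1): 6*t
on [1, 3/2): 4*t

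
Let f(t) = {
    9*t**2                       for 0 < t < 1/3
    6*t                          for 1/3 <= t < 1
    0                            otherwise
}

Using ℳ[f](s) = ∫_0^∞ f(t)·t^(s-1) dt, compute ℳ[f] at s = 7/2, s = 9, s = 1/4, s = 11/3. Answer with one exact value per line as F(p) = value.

remove the common scale on t first: t**2 on [0, 1); 2*t on [1, 3)
peel off the shared t-power: t**(3/2) on [0, 1); 2*sqrt(t) on [1, 3)
the 2 pieces separated at 1/3 each add one integral
segment [0, 1/3) carries 9*t**2; integrate it
segment 1/3 to 1 holds 6*t; add its integral

F(7/2) = 4/3 - 26*sqrt(3)/8019
F(9) = 216511/360855
F(1/4) = 24/5 - 52*3**(3/4)/135
F(11/3) = 9/7 - 10*3**(1/3)/3213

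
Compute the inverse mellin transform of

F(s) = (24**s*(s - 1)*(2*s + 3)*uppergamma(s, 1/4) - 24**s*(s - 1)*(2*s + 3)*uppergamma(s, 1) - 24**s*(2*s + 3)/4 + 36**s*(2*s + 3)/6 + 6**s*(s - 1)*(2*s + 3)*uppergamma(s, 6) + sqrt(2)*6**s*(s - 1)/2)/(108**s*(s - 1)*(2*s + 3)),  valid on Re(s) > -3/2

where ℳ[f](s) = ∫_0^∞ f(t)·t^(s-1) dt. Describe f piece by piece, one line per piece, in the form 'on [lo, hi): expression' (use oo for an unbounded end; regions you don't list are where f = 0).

reversing the power substitution: 27*t**3 on [0, sqrt(2)/6); exp(-9*t**2/2) on [sqrt(2)/6, sqrt(2)/3); 1/(18*t**2) on [sqrt(2)/3, sqrt(3)/3); …
strip the common scale on t: t**3 on [0, sqrt(2)/2); exp(-t**2/2) on [sqrt(2)/2, sqrt(2)); 1/(2*t**2) on [sqrt(2), sqrt(3)); …
reversing the power substitution: t**(3/2) on [0, 1/2); exp(-t/2) on [1/2, 2); 1/(2*t) on [2, 3); …
along the cuts 1/18, 2/9, 1/3, ℳ[f](s) splits into 4 integrals
the [0, 1/18) slice contributes ∫ 27*t**(3/2)·t^(s-1) dt
∫ over [1/18, 2/9) of exp(-9*t/2)·t^(s-1) joins the sum
∫ 1/(18*t)·t^(s-1) over [2/9, 1/3)
∫ over [1/3, ∞) of exp(-18*t)·t^(s-1) joins the sum

on [0, 1/18): 27*t**(3/2)
on [1/18, 2/9): exp(-9*t/2)
on [2/9, 1/3): 1/(18*t)
on [1/3, oo): exp(-18*t)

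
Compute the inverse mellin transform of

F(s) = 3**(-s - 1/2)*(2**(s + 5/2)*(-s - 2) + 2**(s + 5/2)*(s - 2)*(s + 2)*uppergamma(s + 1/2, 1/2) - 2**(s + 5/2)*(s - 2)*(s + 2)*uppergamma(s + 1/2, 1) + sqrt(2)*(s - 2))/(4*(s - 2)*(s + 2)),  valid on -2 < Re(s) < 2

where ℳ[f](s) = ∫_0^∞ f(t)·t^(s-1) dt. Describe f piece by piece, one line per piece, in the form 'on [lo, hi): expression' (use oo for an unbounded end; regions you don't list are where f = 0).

back out the shared t-power: 3*sqrt(6)*t**(3/2)/4 on [0, 1/3); exp(-3*t/2) on [1/3, 2/3); 4*sqrt(6)/(27*t**(5/2)) on [2/3, ∞)
strip the common scale on t: t**(3/2) on [0, 1/2); exp(-t) on [1/2, 1); t**(-5/2) on [1, ∞)
split f at 1/3, 2/3: ℳ[f](s) collects 3 kernel integrals
the [0, 1/3) slice contributes ∫ 3*sqrt(6)*t**2/4·t^(s-1) dt
piece [1/3, 2/3): integrate sqrt(t)*exp(-3*t/2) against the kernel
segment [2/3, ∞) carries 4*sqrt(6)/(27*t**2); integrate it

on [0, 1/3): 3*sqrt(6)*t**2/4
on [1/3, 2/3): sqrt(t)*exp(-3*t/2)
on [2/3, oo): 4*sqrt(6)/(27*t**2)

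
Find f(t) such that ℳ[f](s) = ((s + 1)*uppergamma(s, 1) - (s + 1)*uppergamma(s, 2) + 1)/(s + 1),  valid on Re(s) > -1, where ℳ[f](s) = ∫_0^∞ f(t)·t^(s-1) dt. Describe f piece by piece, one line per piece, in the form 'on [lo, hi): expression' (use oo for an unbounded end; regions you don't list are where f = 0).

decompose at 1; ℳ[f](s) sums the 2 pieces' integrals
[0, 1) adds the kernel integral of t
[1, 2) adds the kernel integral of exp(-t)

on [0, 1): t
on [1, 2): exp(-t)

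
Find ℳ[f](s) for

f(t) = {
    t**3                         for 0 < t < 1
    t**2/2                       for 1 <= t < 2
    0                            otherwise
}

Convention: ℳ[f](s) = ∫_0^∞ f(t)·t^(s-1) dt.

(2**(s + 2)*(s + 3) + s + 1)/(2*(s + 2)*(s + 3))
  Re(s) > -3

strip the shared t-power: t on [0, 1); 1/2 on [1, 2)
linearity at 1 turns ℳ[f](s) into 2 summed integrals
piece [0, 1): integrate t**3 against the kernel
between 1 and 2 the integrand is t**2/2·t^(s-1)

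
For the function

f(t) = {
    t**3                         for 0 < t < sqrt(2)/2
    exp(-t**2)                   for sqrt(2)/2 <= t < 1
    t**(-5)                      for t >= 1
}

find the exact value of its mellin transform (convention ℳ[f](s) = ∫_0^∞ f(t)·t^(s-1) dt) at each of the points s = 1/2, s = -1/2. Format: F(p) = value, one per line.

undo the power substitution: t**(3/2) on [0, 1/2); exp(-t) on [1/2, 1); t**(-5/2) on [1, ∞)
slice at sqrt(2)/2, 1, transform all 3 pieces, and sum them
between 0 and sqrt(2)/2 the integrand is t**3·t^(s-1)
∫ over [sqrt(2)/2, 1) of exp(-t**2)·t^(s-1) joins the sum
on [1, ∞) integrate f = t**(-5) against the kernel

F(1/2) = -uppergamma(1/4, 1)/2 + 2**(1/4)/14 + 2/9 + uppergamma(1/4, 1/2)/2
F(-1/2) = -uppergamma(-1/4, 1)/2 + 2**(3/4)/10 + 2/11 + uppergamma(-1/4, 1/2)/2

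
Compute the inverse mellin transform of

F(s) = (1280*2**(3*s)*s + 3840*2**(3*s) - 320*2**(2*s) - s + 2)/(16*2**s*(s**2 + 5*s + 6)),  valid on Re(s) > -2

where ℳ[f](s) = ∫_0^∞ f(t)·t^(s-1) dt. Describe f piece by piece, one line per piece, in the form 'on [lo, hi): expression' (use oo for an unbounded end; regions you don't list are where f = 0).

split f at 1/2, 2: ℳ[f](s) collects 3 kernel integrals
the [0, 1/2) slice contributes ∫ t**2·t^(s-1) dt
piece [1/2, 2): integrate 5*t**3/2 against the kernel
piece [2, 4): integrate 5*t**2 against the kernel

on [0, 1/2): t**2
on [1/2, 2): 5*t**3/2
on [2, 4): 5*t**2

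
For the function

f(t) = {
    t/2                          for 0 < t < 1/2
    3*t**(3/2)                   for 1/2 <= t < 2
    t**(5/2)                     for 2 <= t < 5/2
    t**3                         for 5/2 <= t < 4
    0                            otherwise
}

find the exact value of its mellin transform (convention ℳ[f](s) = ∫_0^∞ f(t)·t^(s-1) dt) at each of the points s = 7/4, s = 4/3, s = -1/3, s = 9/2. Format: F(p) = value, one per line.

F(7/4) = -625*2**(1/4)*5**(3/4)/152 - 3*2**(3/4)/52 + 35421*2**(1/4)/9724 + 625*2**(3/4)*5**(1/4)/136 + 2048*sqrt(2)/19
F(4/3) = -1875*2**(2/3)*5**(1/3)/416 - 9*2**(1/6)/68 + 840*2**(5/6)/391 + 375*2**(1/6)*5**(5/6)/184 + 86055*2**(2/3)/1456
F(-1/3) = -75*2**(1/3)*5**(2/3)/64 - 9*2**(5/6)/14 + 75*2**(5/6)*5**(1/6)/52 + 300*2**(1/6)/91 + 99*2**(1/3)/8
F(9/2) = -15625*sqrt(10)/384 + sqrt(2)/704 + 30038173/6720

f breaks at 1/2, 2, 5/2 into 4 integrals to sum
∫ over [0, 1/2) of t/2·t^(s-1) joins the sum
piece [1/2, 2): integrate 3*t**(3/2) against the kernel
∫ t**(5/2)·t^(s-1) over [2, 5/2)
on [5/2, 4) integrate f = t**3 against the kernel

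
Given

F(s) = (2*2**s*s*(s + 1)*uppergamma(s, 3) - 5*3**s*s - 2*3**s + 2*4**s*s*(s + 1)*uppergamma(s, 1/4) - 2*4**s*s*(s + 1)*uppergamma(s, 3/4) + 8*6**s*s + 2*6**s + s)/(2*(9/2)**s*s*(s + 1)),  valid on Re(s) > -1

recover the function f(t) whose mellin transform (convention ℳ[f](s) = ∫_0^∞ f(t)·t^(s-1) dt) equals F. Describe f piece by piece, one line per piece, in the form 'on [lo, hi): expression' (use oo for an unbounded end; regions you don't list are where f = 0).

strip the common scale on t: 3*t/2 on [0, 1/3); exp(-3*t/4) on [1/3, 1); 3*t/2 + 1 on [1, 2); …
undo the common scale on t: t on [0, 1/2); exp(-t/2) on [1/2, 3/2); t + 1 on [3/2, 3); …
linearity at 2/9, 2/3, 4/3 turns ℳ[f](s) into 4 summed integrals
the [0, 2/9) slice contributes ∫ 9*t/4·t^(s-1) dt
between 2/9 and 2/3 the integrand is exp(-9*t/8)·t^(s-1)
segment 2/3 to 4/3 holds (9*t/4 + 1); add its integral
on [4/3, ∞) integrate f = exp(-9*t/4) against the kernel

on [0, 2/9): 9*t/4
on [2/9, 2/3): exp(-9*t/8)
on [2/3, 4/3): 9*t/4 + 1
on [4/3, oo): exp(-9*t/4)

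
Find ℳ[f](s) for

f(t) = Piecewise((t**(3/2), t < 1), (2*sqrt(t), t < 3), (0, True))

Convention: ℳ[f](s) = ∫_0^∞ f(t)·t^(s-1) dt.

along the cuts 1, ℳ[f](s) splits into 2 integrals
over [0, 1), the kernel integral of t**(3/2) enters the sum
on [1, 3) integrate f = 2*sqrt(t) against the kernel

(4*sqrt(3)*3**s*(2*s + 3) - 4*s - 10)/((2*s + 1)*(2*s + 3))
  Re(s) > -3/2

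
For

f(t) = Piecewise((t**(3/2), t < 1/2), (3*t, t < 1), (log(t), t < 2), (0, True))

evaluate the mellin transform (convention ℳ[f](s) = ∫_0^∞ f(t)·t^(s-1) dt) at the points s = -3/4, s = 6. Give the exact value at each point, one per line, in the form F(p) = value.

F(-3/4) = -6*2**(3/4) - 2*2**(1/4)*log(2)/3 - 2*2**(1/4)/9 + 124/9
F(6) = -1187/896 + sqrt(2)/1920 + 32*log(2)/3

treat the 3 regions marked off by 1/2, 1 separately and sum
the [0, 1/2) slice contributes ∫ t**(3/2)·t^(s-1) dt
the [1/2, 1) slice contributes ∫ 3*t·t^(s-1) dt
∫ log(t)·t^(s-1) over [1, 2)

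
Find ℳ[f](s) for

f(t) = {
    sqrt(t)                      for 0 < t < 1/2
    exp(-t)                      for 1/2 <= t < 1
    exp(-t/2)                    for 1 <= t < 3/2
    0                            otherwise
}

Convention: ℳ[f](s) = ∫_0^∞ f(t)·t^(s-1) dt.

(2**s*(2*s + 1)*uppergamma(s, 1/2) - 2**s*(2*s + 1)*uppergamma(s, 1) + 4**s*(2*s + 1)*uppergamma(s, 1/2) - 4**s*(2*s + 1)*uppergamma(s, 3/4) + sqrt(2))/(2**s*(2*s + 1))
  Re(s) > -1/2

along the cuts 1/2, 1, ℳ[f](s) splits into 3 integrals
piece [0, 1/2): integrate sqrt(t) against the kernel
piece [1/2, 1): integrate exp(-t) against the kernel
segment 1 to 3/2 holds exp(-t/2); add its integral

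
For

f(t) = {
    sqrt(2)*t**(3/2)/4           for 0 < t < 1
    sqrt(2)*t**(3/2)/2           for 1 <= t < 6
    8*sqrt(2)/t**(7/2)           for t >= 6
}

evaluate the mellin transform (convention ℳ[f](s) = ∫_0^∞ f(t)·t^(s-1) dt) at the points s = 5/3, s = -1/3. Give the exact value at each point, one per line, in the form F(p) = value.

back out the common scale on t: t**(3/2) on [0, 1/2); 2*t**(3/2) on [1/2, 3); t**(-7/2) on [3, ∞)
invert the shared t-power to get t on [0, 1/2); 2*t on [1/2, 3); t**(-4) on [3, ∞)
summing 3 kernel integrals split by 1, 6 yields ℳ[f](s)
∫ over [0, 1) of sqrt(2)*t**(3/2)/4·t^(s-1) joins the sum
segment [1, 6) carries sqrt(2)*t**(3/2)/2; integrate it
[6, ∞) adds the kernel integral of 8*sqrt(2)/t**(7/2)

F(5/3) = sqrt(2)*(-99 + 42920*6**(1/6))/1254
F(-1/3) = sqrt(2)*(-1863 + 22370*6**(1/6))/8694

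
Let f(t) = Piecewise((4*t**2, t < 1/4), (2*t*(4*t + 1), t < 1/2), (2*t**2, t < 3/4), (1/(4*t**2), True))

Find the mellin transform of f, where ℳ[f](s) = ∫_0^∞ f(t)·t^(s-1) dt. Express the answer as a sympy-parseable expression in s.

reversing the common scale on t: t**2 on [0, 1/2); t*(2*t + 1) on [1/2, 1); t**2/2 on [1, 3/2); …
strip the shared t-power: t on [0, 1/2); 2*t + 1 on [1/2, 1); t/2 on [1, 3/2); …
linearity at 1/4, 1/2, 3/4 turns ℳ[f](s) into 4 summed integrals
between 0 and 1/4 the integrand is 4*t**2·t^(s-1)
piece [1/4, 1/2): integrate 2*t*(4*t + 1) against the kernel
over [1/2, 3/4), the kernel integral of 2*t**2 enters the sum
∫ over [3/4, ∞) of 1/(4*t**2)·t^(s-1) joins the sum

(180*2**s*s**2 - 108*2**s*s - 504*2**s + 49*3**s*s**2 - 177*3**s*s - 226*3**s - 54*s**2 + 18*s + 180)/(72*2**(2*s)*(s**3 + s**2 - 4*s - 4))
  -2 < Re(s) < 2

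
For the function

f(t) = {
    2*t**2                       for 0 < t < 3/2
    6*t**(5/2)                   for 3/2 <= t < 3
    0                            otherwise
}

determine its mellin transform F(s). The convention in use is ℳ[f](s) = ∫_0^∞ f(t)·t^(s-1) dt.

2*(6*3**(s + 5/2)*(s + 2) + (3/2)**(s + 2)*(2*s + 5) - 6*(3/2)**(s + 5/2)*(s + 2))/((s + 2)*(2*s + 5))
  Re(s) > -2

along the cuts 3/2, ℳ[f](s) splits into 2 integrals
over [0, 3/2), the kernel integral of 2*t**2 enters the sum
over [3/2, 3), the kernel integral of 6*t**(5/2) enters the sum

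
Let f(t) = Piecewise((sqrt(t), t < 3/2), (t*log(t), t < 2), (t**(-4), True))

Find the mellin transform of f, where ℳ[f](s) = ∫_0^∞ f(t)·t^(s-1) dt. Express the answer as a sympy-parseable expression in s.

(-32*2**(2*s)*(s - 4)*(2*s + 1) + 3**s*s*(s - 4)*(2*s + 1)*(-24*log(3) + 24*log(2)) + 3**s*(s - 4)*(2*s + 1)*(-24*log(3) + 24*log(2)) + 24*3**s*(s - 4)*(2*s + 1) + 16*3**s*sqrt(6)*(s - 4)*(s**2 + 2*s + 1) + 32*4**s*s*(s - 4)*(2*s + 1)*log(2) + 32*4**s*(s - 4)*(2*s + 1)*log(2) - 4**s*(2*s + 1)*(s**2 + 2*s + 1))/(16*2**s*(s - 4)*(2*s + 1)*(s**2 + 2*s + 1))
  -1/2 < Re(s) < 4

integrate the 3 segments split at 3/2, 2, then add the results
on [0, 3/2) integrate f = sqrt(t) against the kernel
on [3/2, 2) integrate f = t*log(t) against the kernel
∫ t**(-4)·t^(s-1) over [2, ∞)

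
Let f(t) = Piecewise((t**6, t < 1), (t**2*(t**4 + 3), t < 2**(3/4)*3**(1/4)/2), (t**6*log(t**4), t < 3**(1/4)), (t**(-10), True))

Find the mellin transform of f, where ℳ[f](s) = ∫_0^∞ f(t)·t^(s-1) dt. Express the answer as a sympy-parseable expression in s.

2**(-s/4 - 1/2)*(-81*2**(s/4 + 1/2)*(s/4 - 5/2)*(s/2 + 1)*(s/2 + (s/2 + 1)**2/4 + 2) - 162*2**(s/4 + 1/2)*(s/4 - 5/2)*(s/2 + (s/2 + 1)**2/4 + 2) - 81*3**(s/4 + 1/2)*(s/4 - 5/2)*(s/4 + 3/2)*(s/2 + 1)**2*log(3)/4 + 81*3**(s/4 + 1/2)*(s/4 - 5/2)*(s/4 + 3/2)*(s/2 + 1)**2*log(2)/4 - 81*3**(s/4 + 1/2)*(s/4 - 5/2)*(s/4 + 3/2)*(s/2 + 1)*log(3)/2 + 81*3**(s/4 + 1/2)*(s/4 - 5/2)*(s/4 + 3/2)*(s/2 + 1)*log(2)/2 + 81*3**(s/4 + 1/2)*(s/4 - 5/2)*(s/4 + 3/2)*(s/2 + 1)/2 + 243*3**(s/4 + 1/2)*(s/4 - 5/2)*(s/2 + 1)*(s/2 + (s/2 + 1)**2/4 + 2)/2 + 162*3**(s/4 + 1/2)*(s/4 - 5/2)*(s/2 + (s/2 + 1)**2/4 + 2) + 81*6**(s/4 + 1/2)*(s/4 - 5/2)*(s/4 + 3/2)*(s/2 + 1)**2*log(3)/2 - 81*6**(s/4 + 1/2)*(s/4 - 5/2)*(s/4 + 3/2)*(s/2 + 1) + 81*6**(s/4 + 1/2)*(s/4 - 5/2)*(s/4 + 3/2)*(s/2 + 1)*log(3) - 6**(s/4 + 1/2)*(s/4 + 3/2)*(s/2 + 1)*(s/2 + (s/2 + 1)**2/4 + 2))/(108*(s/4 - 5/2)*(s/4 + 3/2)*(s/2 + 1)*(s/2 + (s/2 + 1)**2/4 + 2))
  -6 < Re(s) < 10

remove the power substitution first: t**3 on [0, 1); t*(t**2 + 3) on [1, sqrt(6)/2); t**3*log(t**2) on [sqrt(6)/2, sqrt(3)); …
strip the shared t-power: t**2 on [0, 1); t**2 + 3 on [1, sqrt(6)/2); t**2*log(t**2) on [sqrt(6)/2, sqrt(3)); …
undo the power substitution: t on [0, 1); t + 3 on [1, 3/2); t*log(t) on [3/2, 3); …
integrate the 4 segments split at 1, 2**(3/4)*3**(1/4)/2, 3**(1/4), then add the results
for t in [0, 1): the term is ∫ t**6·t^(s-1)
the [1, 2**(3/4)*3**(1/4)/2) slice contributes ∫ t**2*(t**4 + 3)·t^(s-1) dt
[2**(3/4)*3**(1/4)/2, 3**(1/4)) adds the kernel integral of t**6*log(t**4)
segment [3**(1/4), ∞) carries t**(-10); integrate it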